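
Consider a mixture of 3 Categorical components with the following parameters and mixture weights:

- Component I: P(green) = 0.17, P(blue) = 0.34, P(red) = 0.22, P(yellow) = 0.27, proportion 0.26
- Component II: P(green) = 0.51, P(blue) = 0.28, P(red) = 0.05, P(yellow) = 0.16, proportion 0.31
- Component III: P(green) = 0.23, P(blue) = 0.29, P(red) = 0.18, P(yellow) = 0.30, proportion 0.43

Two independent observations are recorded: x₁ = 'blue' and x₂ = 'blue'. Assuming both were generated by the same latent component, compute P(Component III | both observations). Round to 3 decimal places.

0.399

P(component k | x) = P(Z=k)·f_k(x) / marginal(x), where marginal(x) = Σ_j P(Z=j)·f_j(x).
Since both observations come from the same component, the likelihood for component k is f_k(x₁)·f_k(x₂).
  f_I = [P(blue | comp) = 0.34] × [0.34] = 0.1156
  f_II = [P(blue | comp) = 0.28] × [0.28] = 0.0784
  f_III = [P(blue | comp) = 0.29] × [0.29] = 0.0841
Prior × likelihood for each component:
  P(Z=I)·f_I = 0.26 × 0.1156 = 0.030056
  P(Z=II)·f_II = 0.31 × 0.0784 = 0.024304
  P(Z=III)·f_III = 0.43 × 0.0841 = 0.036163
Marginal: 0.030056 + 0.024304 + 0.036163 = 0.090523
Responsibility of Component III: 0.036163 / 0.090523 ≈ 0.399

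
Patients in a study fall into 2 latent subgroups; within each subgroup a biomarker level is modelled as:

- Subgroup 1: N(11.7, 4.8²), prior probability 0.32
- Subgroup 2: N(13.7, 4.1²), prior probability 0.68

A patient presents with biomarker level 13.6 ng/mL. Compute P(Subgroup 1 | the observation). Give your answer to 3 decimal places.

Apply Bayes' rule: the posterior for each component is proportional to its prior times its likelihood at x.
Evaluate each component's likelihood at the observed value:
  L_1 = (1/(4.8·√(2π)))·exp(−(13.6−11.7)²/(2·4.8²)) = 0.083113·exp(-0.07834) = 0.0768503
  L_2 = (1/(4.1·√(2π)))·exp(−(13.6−13.7)²/(2·4.1²)) = 0.097303·exp(-0.00030) = 0.0972741
Prior × likelihood for each component:
  w_1·L_1 = 0.32 × 0.0768503 = 0.0245921
  w_2·L_2 = 0.68 × 0.0972741 = 0.0661464
Evidence: 0.0245921 + 0.0661464 = 0.0907384
Responsibility of Subgroup 1: 0.0245921 / 0.0907384 ≈ 0.271

0.271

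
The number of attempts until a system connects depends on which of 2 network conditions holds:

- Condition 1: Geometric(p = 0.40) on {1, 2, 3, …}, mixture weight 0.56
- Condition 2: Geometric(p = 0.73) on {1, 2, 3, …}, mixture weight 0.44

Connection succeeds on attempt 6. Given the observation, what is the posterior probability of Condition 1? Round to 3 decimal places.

0.974

Apply Bayes' rule: the posterior for each component is proportional to its prior times its likelihood at x.
Component likelihoods at x = 6:
  p_1 = 0.031104
  p_2 = 0.00104747
Weight by the priors:
  w_1·p_1 = 0.56 × 0.031104 = 0.0174182
  w_2·p_2 = 0.44 × 0.00104747 = 0.000460887
Sum: 0.0174182 + 0.000460887 = 0.0178791
So the posterior for Condition 1 is 0.0174182 / 0.0178791 ≈ 0.974.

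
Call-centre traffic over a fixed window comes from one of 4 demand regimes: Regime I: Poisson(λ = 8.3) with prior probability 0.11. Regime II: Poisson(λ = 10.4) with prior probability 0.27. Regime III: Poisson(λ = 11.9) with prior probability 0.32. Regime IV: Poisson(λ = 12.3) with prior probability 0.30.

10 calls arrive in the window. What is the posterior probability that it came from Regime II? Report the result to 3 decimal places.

0.307

The responsibility of component k is P(Z=k) f_k(x) divided by Σ_j P(Z=j) f_j(x).
Component likelihoods at x = 10 calls:
  p_I = e^(−8.3)·8.3^10/10! = 0.106261
  p_II = e^(−10.4)·10.4^10/10! = 0.124139
  p_III = e^(−11.9)·11.9^10/10! = 0.106562
  p_IV = e^(−12.3)·12.3^10/10! = 0.0994182
Multiply by the mixture weights:
  P(Z=I)·p_I = 0.11 × 0.106261 = 0.0116887
  P(Z=II)·p_II = 0.27 × 0.124139 = 0.0335175
  P(Z=III)·p_III = 0.32 × 0.106562 = 0.0340998
  P(Z=IV)·p_IV = 0.30 × 0.0994182 = 0.0298255
Normaliser: 0.0116887 + 0.0335175 + 0.0340998 + 0.0298255 = 0.109131
Responsibility of Regime II: 0.0335175 / 0.109131 ≈ 0.307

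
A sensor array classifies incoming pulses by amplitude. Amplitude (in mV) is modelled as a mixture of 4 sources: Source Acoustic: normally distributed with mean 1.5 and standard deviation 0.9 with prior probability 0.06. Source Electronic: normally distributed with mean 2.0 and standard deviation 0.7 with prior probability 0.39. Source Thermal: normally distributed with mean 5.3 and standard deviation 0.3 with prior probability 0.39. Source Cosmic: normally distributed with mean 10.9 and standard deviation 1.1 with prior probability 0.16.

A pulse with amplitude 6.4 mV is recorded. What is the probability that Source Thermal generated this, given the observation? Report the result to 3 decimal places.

0.979

The responsibility of component k is w_k f_k(x) divided by Σ_j w_j f_j(x).
Evaluate each component's likelihood at the observed value:
  p_Acoustic = (1/(0.9·√(2π)))·exp(−(6.4−1.5)²/(2·0.9²)) = 0.443269·exp(-14.82099) = 1.62179e-07
  p_Electronic = (1/(0.7·√(2π)))·exp(−(6.4−2.0)²/(2·0.7²)) = 0.569918·exp(-19.75510) = 1.50065e-09
  p_Thermal = (1/(0.3·√(2π)))·exp(−(6.4−5.3)²/(2·0.3²)) = 1.329808·exp(-6.72222) = 0.0016009
  p_Cosmic = (1/(1.1·√(2π)))·exp(−(6.4−10.9)²/(2·1.1²)) = 0.362675·exp(-8.36777) = 8.42251e-05
Prior × likelihood for each component:
  w_Acoustic·p_Acoustic = 0.06 × 1.62179e-07 = 9.73074e-09
  w_Electronic·p_Electronic = 0.39 × 1.50065e-09 = 5.85255e-10
  w_Thermal·p_Thermal = 0.39 × 0.0016009 = 0.000624352
  w_Cosmic·p_Cosmic = 0.16 × 8.42251e-05 = 1.3476e-05
Sum: 9.73074e-09 + 5.85255e-10 + 0.000624352 + 1.3476e-05 = 0.000637838
So the posterior for Source Thermal is 0.000624352 / 0.000637838 ≈ 0.979.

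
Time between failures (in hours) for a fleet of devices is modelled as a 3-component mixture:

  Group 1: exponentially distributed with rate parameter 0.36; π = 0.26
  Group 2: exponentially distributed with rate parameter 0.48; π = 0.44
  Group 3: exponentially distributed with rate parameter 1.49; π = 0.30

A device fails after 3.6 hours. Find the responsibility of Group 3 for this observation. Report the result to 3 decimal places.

By Bayes' theorem, P(k | x) = w_k f_k(x) / Σ_j w_j f_j(x).
Evaluate each component's likelihood at the observed value:
  L_1 = 0.0985047
  L_2 = 0.0852669
  L_3 = 0.00697639
Unnormalised posteriors:
  w_1·L_1 = 0.26 × 0.0985047 = 0.0256112
  w_2·L_2 = 0.44 × 0.0852669 = 0.0375174
  w_3·L_3 = 0.30 × 0.00697639 = 0.00209292
Evidence: 0.0256112 + 0.0375174 + 0.00209292 = 0.0652216
Responsibility of Group 3: 0.00209292 / 0.0652216 ≈ 0.032

0.032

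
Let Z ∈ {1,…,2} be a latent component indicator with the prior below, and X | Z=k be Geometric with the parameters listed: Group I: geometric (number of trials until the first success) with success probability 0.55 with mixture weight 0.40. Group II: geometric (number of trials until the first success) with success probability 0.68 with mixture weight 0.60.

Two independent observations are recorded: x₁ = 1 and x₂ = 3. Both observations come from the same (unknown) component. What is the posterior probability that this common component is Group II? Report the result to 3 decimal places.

0.537

P(component k | x) = P(Z=k)·f_k(x) / marginal(x), where marginal(x) = Σ_j P(Z=j)·f_j(x).
Since both observations come from the same component, the likelihood for component k is f_k(x₁)·f_k(x₂).
  p_I = [0.55·(1−0.55)^0 = 0.55·1 = 0.55] × [0.111375] = 0.0612562
  p_II = [0.68·(1−0.68)^0 = 0.68·1 = 0.68] × [0.069632] = 0.0473498
Multiply by the mixture weights:
  P(Z=I)·p_I = 0.40 × 0.0612562 = 0.0245025
  P(Z=II)·p_II = 0.60 × 0.0473498 = 0.0284099
Evidence: 0.0245025 + 0.0284099 = 0.0529124
So the posterior for Group II is 0.0284099 / 0.0529124 ≈ 0.537.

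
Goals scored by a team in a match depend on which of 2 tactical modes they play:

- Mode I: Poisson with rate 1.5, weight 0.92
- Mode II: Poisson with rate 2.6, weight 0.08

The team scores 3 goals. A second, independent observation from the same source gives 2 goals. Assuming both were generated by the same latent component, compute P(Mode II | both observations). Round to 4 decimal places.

P(component k | x) = π_k·f_k(x) / marginal(x), where marginal(x) = Σ_j π_j·f_j(x).
Since both observations come from the same component, the likelihood for component k is f_k(x₁)·f_k(x₂).
  L_I = [e^(−1.5)·1.5^3/3! = 0.125511] × [0.251021] = 0.0315059
  L_II = [e^(−2.6)·2.6^3/3! = 0.217572] × [0.251045] = 0.0546203
Prior × likelihood for each component:
  π_I·L_I = 0.92 × 0.0315059 = 0.0289854
  π_II·L_II = 0.08 × 0.0546203 = 0.00436963
Evidence: 0.0289854 + 0.00436963 = 0.033355
Responsibility of Mode II: 0.00436963 / 0.033355 ≈ 0.1310

0.1310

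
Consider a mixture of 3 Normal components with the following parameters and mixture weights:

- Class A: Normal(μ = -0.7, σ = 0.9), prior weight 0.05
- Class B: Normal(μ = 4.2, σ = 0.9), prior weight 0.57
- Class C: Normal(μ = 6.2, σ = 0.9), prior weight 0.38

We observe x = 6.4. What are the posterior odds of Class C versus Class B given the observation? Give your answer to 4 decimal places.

12.9035

The posterior odds equal the prior odds times the likelihood ratio: (P(Z=i)/P(Z=j))·(f_i(x)/f_j(x)).
Evaluate each component's likelihood at the observed value:
  L_A = 1.35707e-14
  L_B = 0.0223432
  L_C = 0.432458
Odds = (0.38/0.57) × (0.432458/0.0223432) = 0.666667 × 19.3552 ≈ 12.9035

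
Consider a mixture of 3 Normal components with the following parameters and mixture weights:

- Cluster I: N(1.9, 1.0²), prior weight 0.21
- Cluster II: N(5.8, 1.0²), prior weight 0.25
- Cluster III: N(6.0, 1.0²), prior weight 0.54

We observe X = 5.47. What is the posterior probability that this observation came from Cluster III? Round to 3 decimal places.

P(component k | x) = P(Z=k)·f_k(x) / marginal(x), where marginal(x) = Σ_j P(Z=j)·f_j(x).
Component likelihoods at x = 5.47:
  f_I = (1/(1.0·√(2π)))·exp(−(5.47−1.9)²/(2·1.0²)) = 0.398942·exp(-6.37245) = 0.000681381
  f_II = (1/(1.0·√(2π)))·exp(−(5.47−5.8)²/(2·1.0²)) = 0.398942·exp(-0.05445) = 0.377801
  f_III = (1/(1.0·√(2π)))·exp(−(5.47−6.0)²/(2·1.0²)) = 0.398942·exp(-0.14045) = 0.346668
Multiply by the mixture weights:
  P(Z=I)·f_I = 0.21 × 0.000681381 = 0.00014309
  P(Z=II)·f_II = 0.25 × 0.377801 = 0.0944502
  P(Z=III)·f_III = 0.54 × 0.346668 = 0.187201
Evidence: 0.00014309 + 0.0944502 + 0.187201 = 0.281794
P(Cluster III | x) = 0.187201 / 0.281794 ≈ 0.664

0.664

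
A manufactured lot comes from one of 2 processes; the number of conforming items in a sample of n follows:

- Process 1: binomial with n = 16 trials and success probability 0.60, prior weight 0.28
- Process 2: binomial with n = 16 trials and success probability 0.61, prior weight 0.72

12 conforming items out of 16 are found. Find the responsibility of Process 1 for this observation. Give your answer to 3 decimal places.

The responsibility of component k is P(Z=k) f_k(x) divided by Σ_j P(Z=j) f_j(x).
Component likelihoods at x = 12 conforming items out of 16:
  p_1 = 0.101421
  p_2 = 0.11176
Weight by the priors:
  P(Z=1)·p_1 = 0.28 × 0.101421 = 0.0283978
  P(Z=2)·p_2 = 0.72 × 0.11176 = 0.0804675
Marginal: 0.0283978 + 0.0804675 = 0.108865
P(Process 1 | the observation) ≈ 0.261

0.261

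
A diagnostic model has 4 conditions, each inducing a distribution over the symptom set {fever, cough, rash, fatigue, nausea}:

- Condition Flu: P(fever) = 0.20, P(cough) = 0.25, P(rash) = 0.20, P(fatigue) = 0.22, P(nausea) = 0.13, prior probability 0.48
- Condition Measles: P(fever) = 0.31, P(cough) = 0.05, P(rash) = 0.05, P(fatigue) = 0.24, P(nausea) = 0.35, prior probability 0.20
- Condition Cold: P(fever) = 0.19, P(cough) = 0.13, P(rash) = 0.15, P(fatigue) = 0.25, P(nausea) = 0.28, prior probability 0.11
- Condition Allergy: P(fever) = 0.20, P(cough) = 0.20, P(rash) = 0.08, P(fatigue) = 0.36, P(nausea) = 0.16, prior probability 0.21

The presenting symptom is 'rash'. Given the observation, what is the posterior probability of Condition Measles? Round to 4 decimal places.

0.0718

Apply Bayes' rule: the posterior for each component is proportional to its prior times its likelihood at x.
Evaluate each component's likelihood at the observed value:
  f_Flu = P(rash | comp) = 0.20
  f_Measles = P(rash | comp) = 0.05
  f_Cold = P(rash | comp) = 0.15
  f_Allergy = P(rash | comp) = 0.08
Multiply by the mixture weights:
  π_Flu·f_Flu = 0.48 × 0.2 = 0.096
  π_Measles·f_Measles = 0.20 × 0.05 = 0.01
  π_Cold·f_Cold = 0.11 × 0.15 = 0.0165
  π_Allergy·f_Allergy = 0.21 × 0.08 = 0.0168
Normaliser: 0.096 + 0.01 + 0.0165 + 0.0168 = 0.1393
P(Condition Measles | data) = 0.01 / 0.1393 ≈ 0.0718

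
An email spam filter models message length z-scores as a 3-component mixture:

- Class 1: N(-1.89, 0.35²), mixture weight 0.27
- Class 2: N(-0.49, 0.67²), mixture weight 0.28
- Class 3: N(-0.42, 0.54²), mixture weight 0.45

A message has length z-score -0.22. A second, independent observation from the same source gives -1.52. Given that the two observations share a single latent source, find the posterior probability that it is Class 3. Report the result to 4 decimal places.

Posterior ∝ prior × likelihood, so P(k | x) ∝ π_k f_k(x); normalise over all components.
Since both observations come from the same component, the likelihood for component k is f_k(x₁)·f_k(x₂).
  p_1 = [(1/(0.35·√(2π)))·exp(−(-0.22−-1.89)²/(2·0.35²)) = 1.139835·exp(-11.38327) = 1.29764e-05] × [0.651882] = 8.45905e-06
  p_2 = [(1/(0.67·√(2π)))·exp(−(-0.22−-0.49)²/(2·0.67²)) = 0.595436·exp(-0.08120) = 0.548999] × [0.18266] = 0.10028
  p_3 = [(1/(0.54·√(2π)))·exp(−(-0.22−-0.42)²/(2·0.54²)) = 0.738782·exp(-0.06859) = 0.68981] × [0.0927811] = 0.0640013
Unnormalised posteriors:
  π_1·p_1 = 0.27 × 8.45905e-06 = 2.28394e-06
  π_2·p_2 = 0.28 × 0.10028 = 0.0280785
  π_3·p_3 = 0.45 × 0.0640013 = 0.0288006
Marginal: 2.28394e-06 + 0.0280785 + 0.0288006 = 0.0568813
Responsibility of Class 3: 0.0288006 / 0.0568813 ≈ 0.5063

0.5063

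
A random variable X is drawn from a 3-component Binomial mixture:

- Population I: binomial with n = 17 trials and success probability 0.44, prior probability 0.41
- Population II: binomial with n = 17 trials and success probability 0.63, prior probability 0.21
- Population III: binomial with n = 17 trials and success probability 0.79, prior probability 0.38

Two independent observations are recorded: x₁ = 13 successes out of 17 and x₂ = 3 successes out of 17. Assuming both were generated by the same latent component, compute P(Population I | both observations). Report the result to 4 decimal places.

0.9155

Apply Bayes' rule: the posterior for each component is proportional to its prior times its likelihood at x.
Since both observations come from the same component, the likelihood for component k is f_k(x₁)·f_k(x₂).
  f_I = [0.00542268] × [0.0172782] = 9.36943e-05
  f_II = [0.109853] × [0.000153234] = 1.68332e-05
  f_III = [0.216076] × [1.08758e-07] = 2.34999e-08
Unnormalised posteriors:
  w_I·f_I = 0.41 × 9.36943e-05 = 3.84147e-05
  w_II·f_II = 0.21 × 1.68332e-05 = 3.53496e-06
  w_III·f_III = 0.38 × 2.34999e-08 = 8.92997e-09
Denominator: 3.84147e-05 + 3.53496e-06 + 8.92997e-09 = 4.19586e-05
P(Population I | x) = 3.84147e-05 / 4.19586e-05 ≈ 0.9155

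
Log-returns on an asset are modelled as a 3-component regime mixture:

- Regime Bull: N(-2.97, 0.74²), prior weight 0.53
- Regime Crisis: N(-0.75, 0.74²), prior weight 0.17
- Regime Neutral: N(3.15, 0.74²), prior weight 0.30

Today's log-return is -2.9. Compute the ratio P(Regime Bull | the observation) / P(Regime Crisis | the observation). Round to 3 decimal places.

211.303

Only the two components matter; the odds are (π_i f_i(x)) / (π_j f_j(x)).
Normal densities:
  L_Bull = 0.536705
  L_Crisis = 0.00791874
  L_Neutral = 1.6489e-15
0.284453 / 0.00134619 ≈ 211.303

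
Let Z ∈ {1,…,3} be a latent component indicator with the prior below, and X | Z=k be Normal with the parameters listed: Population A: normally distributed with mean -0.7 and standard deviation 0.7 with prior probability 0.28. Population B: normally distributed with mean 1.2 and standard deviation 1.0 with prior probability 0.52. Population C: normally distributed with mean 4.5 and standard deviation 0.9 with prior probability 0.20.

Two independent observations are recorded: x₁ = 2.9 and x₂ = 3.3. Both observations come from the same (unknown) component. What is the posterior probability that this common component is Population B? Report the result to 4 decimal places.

P(component k | x) = π_k·f_k(x) / marginal(x), where marginal(x) = Σ_j π_j·f_j(x).
Since both observations come from the same component, the likelihood for component k is f_k(x₁)·f_k(x₂).
  L_A = [1.02917e-06] × [4.6269e-08] = 4.76189e-14
  L_B = [0.0940491] × [0.0439836] = 0.00413662
  L_C = [0.0912799] × [0.182233] = 0.0166342
Weight by the priors:
  π_A·L_A = 0.28 × 4.76189e-14 = 1.33333e-14
  π_B·L_B = 0.52 × 0.00413662 = 0.00215104
  π_C·L_C = 0.20 × 0.0166342 = 0.00332685
Normaliser: 1.33333e-14 + 0.00215104 + 0.00332685 = 0.00547789
P(Population B | x₁,x₂) = 0.00215104 / 0.00547789 ≈ 0.3927

0.3927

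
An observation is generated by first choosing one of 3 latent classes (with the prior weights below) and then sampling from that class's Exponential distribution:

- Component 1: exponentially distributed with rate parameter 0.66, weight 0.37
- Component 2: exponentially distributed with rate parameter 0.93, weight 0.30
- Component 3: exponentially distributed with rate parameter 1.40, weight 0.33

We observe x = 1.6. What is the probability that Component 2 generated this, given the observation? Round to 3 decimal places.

0.320

The responsibility of component k is π_k f_k(x) divided by Σ_j π_j f_j(x).
Component likelihoods at x = 1.6:
  p_1 = 0.66·e^(−0.66·1.6) = 0.66·e^(−1.0560) = 0.229577
  p_2 = 0.93·e^(−0.93·1.6) = 0.93·e^(−1.4880) = 0.210016
  p_3 = 1.40·e^(−1.40·1.6) = 1.40·e^(−2.2400) = 0.149042
Prior × likelihood for each component:
  π_1·p_1 = 0.37 × 0.229577 = 0.0849436
  π_2·p_2 = 0.30 × 0.210016 = 0.0630049
  π_3·p_3 = 0.33 × 0.149042 = 0.0491838
Sum: 0.0849436 + 0.0630049 + 0.0491838 = 0.197132
P(Component 2 | the observation) = 0.0630049 / 0.197132 ≈ 0.320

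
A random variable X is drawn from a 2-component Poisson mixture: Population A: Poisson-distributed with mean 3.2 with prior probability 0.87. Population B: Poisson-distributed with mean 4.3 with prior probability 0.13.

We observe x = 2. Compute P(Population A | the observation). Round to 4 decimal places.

Apply Bayes' rule: the posterior for each component is proportional to its prior times its likelihood at x.
Component likelihoods at x = 2:
  f_A = e^(−3.2)·3.2^2/2! = 0.208702
  f_B = e^(−4.3)·4.3^2/2! = 0.125441
Weight by the priors:
  w_A·f_A = 0.87 × 0.208702 = 0.181571
  w_B·f_B = 0.13 × 0.125441 = 0.0163074
Sum: 0.181571 + 0.0163074 = 0.197879
P(Population A | the observation) = 0.181571 / 0.197879 ≈ 0.9176

0.9176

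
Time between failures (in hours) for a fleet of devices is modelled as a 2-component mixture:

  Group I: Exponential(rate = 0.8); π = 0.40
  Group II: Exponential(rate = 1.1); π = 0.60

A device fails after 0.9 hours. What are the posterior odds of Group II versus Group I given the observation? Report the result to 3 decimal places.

Since P(k|x) ∝ π_k f_k(x), the posterior odds are π_i f_i(x) / (π_j f_j(x)).
Exponential densities:
  f_I = 0.8·e^(−0.8·0.9) = 0.8·e^(−0.7200) = 0.389402
  f_II = 1.1·e^(−1.1·0.9) = 1.1·e^(−0.9900) = 0.408734
0.245241 / 0.155761 ≈ 1.574

1.574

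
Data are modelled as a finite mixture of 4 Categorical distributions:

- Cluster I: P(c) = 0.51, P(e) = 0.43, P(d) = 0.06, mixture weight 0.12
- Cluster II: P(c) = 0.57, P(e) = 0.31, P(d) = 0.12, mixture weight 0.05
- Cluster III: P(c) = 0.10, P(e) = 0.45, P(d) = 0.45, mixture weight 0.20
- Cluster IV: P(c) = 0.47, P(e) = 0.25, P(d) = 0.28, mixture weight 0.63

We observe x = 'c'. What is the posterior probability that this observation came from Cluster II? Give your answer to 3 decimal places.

Apply Bayes' rule: the posterior for each component is proportional to its prior times its likelihood at x.
Component likelihoods at x = 'c':
  p_I = 0.51
  p_II = 0.57
  p_III = 0.1
  p_IV = 0.47
Weight by the priors:
  P(Z=I)·p_I = 0.12 × 0.51 = 0.0612
  P(Z=II)·p_II = 0.05 × 0.57 = 0.0285
  P(Z=III)·p_III = 0.20 × 0.1 = 0.02
  P(Z=IV)·p_IV = 0.63 × 0.47 = 0.2961
Marginal: 0.0612 + 0.0285 + 0.02 + 0.2961 = 0.4058
Responsibility of Cluster II: 0.0285 / 0.4058 ≈ 0.070

0.070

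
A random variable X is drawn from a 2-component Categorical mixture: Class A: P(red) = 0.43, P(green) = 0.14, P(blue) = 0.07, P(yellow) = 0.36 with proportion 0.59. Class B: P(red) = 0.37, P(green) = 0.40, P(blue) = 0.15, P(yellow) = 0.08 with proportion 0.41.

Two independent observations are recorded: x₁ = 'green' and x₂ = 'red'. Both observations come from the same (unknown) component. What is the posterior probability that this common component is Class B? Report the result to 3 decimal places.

0.631

The responsibility of component k is w_k f_k(x) divided by Σ_j w_j f_j(x).
Since both observations come from the same component, the likelihood for component k is f_k(x₁)·f_k(x₂).
  p_A = [0.14] × [0.43] = 0.0602
  p_B = [0.4] × [0.37] = 0.148
Unnormalised posteriors:
  w_A·p_A = 0.59 × 0.0602 = 0.035518
  w_B·p_B = 0.41 × 0.148 = 0.06068
Normaliser: 0.035518 + 0.06068 = 0.096198
P(Class B | x) = 0.06068 / 0.096198 ≈ 0.631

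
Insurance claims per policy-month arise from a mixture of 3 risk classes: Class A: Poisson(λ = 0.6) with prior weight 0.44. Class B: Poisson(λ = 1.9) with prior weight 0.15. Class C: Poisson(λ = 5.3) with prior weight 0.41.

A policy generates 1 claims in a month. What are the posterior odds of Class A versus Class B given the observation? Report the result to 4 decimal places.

3.3989

Posterior odds = (π_i f_i(x)) / (π_j f_j(x)); the normalising sum cancels.
Evaluate each component's likelihood at the observed value:
  L_A = 0.329287
  L_B = 0.28418
  L_C = 0.0264554
0.144886 / 0.0426271 ≈ 3.3989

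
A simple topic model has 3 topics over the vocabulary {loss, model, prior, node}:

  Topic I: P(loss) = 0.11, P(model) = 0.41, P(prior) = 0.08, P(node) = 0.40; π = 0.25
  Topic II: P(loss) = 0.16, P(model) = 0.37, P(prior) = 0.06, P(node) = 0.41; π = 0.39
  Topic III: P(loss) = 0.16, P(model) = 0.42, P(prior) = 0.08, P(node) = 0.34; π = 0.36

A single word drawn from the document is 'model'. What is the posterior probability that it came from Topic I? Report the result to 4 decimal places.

Posterior ∝ prior × likelihood, so P(k | x) ∝ π_k f_k(x); normalise over all components.
Categorical probabilities:
  p_I = P(model | comp) = 0.41
  p_II = P(model | comp) = 0.37
  p_III = P(model | comp) = 0.42
Unnormalised posteriors:
  π_I·p_I = 0.25 × 0.41 = 0.1025
  π_II·p_II = 0.39 × 0.37 = 0.1443
  π_III·p_III = 0.36 × 0.42 = 0.1512
Evidence: 0.1025 + 0.1443 + 0.1512 = 0.398
Responsibility of Topic I: 0.1025 / 0.398 ≈ 0.2575

0.2575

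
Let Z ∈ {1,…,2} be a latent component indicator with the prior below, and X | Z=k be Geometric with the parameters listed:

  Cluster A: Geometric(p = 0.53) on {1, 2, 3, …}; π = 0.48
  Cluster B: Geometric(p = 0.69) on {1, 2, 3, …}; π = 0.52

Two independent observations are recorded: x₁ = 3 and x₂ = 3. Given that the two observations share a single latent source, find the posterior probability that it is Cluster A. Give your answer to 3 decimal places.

Apply Bayes' rule: the posterior for each component is proportional to its prior times its likelihood at x.
Since both observations come from the same component, the likelihood for component k is f_k(x₁)·f_k(x₂).
  p_A = [0.117077] × [0.117077] = 0.013707
  p_B = [0.066309] × [0.066309] = 0.00439688
Weight by the priors:
  P(Z=A)·p_A = 0.48 × 0.013707 = 0.00657937
  P(Z=B)·p_B = 0.52 × 0.00439688 = 0.00228638
Marginal: 0.00657937 + 0.00228638 = 0.00886575
P(Cluster A | data) = 0.00657937 / 0.00886575 ≈ 0.742

0.742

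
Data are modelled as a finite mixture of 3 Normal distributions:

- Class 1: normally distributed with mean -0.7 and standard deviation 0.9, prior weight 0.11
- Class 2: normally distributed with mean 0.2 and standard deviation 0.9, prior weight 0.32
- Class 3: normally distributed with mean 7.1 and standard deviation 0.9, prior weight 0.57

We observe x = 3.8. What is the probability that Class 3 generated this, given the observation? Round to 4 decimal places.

By Bayes' theorem, P(k | x) = P(Z=k) f_k(x) / Σ_j P(Z=j) f_j(x).
Normal densities:
  L_1 = 1.65191e-06
  L_2 = 0.0001487
  L_3 = 0.000533634
Multiply by the mixture weights:
  P(Z=1)·L_1 = 0.11 × 1.65191e-06 = 1.8171e-07
  P(Z=2)·L_2 = 0.32 × 0.0001487 = 4.75841e-05
  P(Z=3)·L_3 = 0.57 × 0.000533634 = 0.000304171
Evidence: 1.8171e-07 + 4.75841e-05 + 0.000304171 = 0.000351937
P(Class 3 | the observation) = 0.000304171 / 0.000351937 ≈ 0.8643

0.8643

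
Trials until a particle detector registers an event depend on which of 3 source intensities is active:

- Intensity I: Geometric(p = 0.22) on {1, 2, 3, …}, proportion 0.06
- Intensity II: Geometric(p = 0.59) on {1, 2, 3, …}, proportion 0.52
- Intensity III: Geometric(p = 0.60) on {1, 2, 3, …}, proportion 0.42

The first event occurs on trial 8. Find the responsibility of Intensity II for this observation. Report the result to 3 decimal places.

0.179

Posterior ∝ prior × likelihood, so P(k | x) ∝ π_k f_k(x); normalise over all components.
Component likelihoods at x = 8:
  f_I = 0.22·(1−0.22)^7 = 0.22·0.175656 = 0.0386443
  f_II = 0.59·(1−0.59)^7 = 0.59·0.00194754 = 0.00114905
  f_III = 0.60·(1−0.60)^7 = 0.60·0.0016384 = 0.00098304
Unnormalised posteriors:
  π_I·f_I = 0.06 × 0.0386443 = 0.00231866
  π_II·f_II = 0.52 × 0.00114905 = 0.000597506
  π_III·f_III = 0.42 × 0.00098304 = 0.000412877
Sum: 0.00231866 + 0.000597506 + 0.000412877 = 0.00332904
P(Intensity II | the observation) ≈ 0.179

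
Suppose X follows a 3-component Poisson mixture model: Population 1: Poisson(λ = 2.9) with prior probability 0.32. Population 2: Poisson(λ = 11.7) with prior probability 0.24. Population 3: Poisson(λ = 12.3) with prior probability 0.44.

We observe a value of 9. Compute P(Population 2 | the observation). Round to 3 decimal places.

0.383

P(component k | x) = w_k·f_k(x) / marginal(x), where marginal(x) = Σ_j w_j·f_j(x).
Evaluate each component's likelihood at the observed value:
  L_1 = e^(−2.9)·2.9^9/9! = 0.00219971
  L_2 = e^(−11.7)·11.7^9/9! = 0.0938997
  L_3 = e^(−12.3)·12.3^9/9! = 0.0808278
Unnormalised posteriors:
  w_1·L_1 = 0.32 × 0.00219971 = 0.000703906
  w_2·L_2 = 0.24 × 0.0938997 = 0.0225359
  w_3·L_3 = 0.44 × 0.0808278 = 0.0355642
Normaliser: 0.000703906 + 0.0225359 + 0.0355642 = 0.0588041
Responsibility of Population 2: 0.0225359 / 0.0588041 ≈ 0.383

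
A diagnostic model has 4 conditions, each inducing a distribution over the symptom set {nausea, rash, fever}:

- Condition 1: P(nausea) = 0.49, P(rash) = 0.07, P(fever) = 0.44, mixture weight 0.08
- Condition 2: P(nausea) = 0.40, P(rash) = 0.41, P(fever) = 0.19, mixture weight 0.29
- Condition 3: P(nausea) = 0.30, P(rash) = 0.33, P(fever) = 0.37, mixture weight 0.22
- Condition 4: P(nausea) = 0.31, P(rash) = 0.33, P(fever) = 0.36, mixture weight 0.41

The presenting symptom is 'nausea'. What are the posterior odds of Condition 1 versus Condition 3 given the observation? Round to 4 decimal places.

Only the two components matter; the odds are (P(Z=i) f_i(x)) / (P(Z=j) f_j(x)).
Evaluate each component's likelihood at the observed value:
  L_1 = P(nausea | comp) = 0.49
  L_2 = P(nausea | comp) = 0.40
  L_3 = P(nausea | comp) = 0.30
  L_4 = P(nausea | comp) = 0.31
Posterior odds = (P(Z=1)·L_1) / (P(Z=3)·L_3) = (0.08·0.49) / (0.22·0.3) = 0.0392 / 0.066 ≈ 0.5939

0.5939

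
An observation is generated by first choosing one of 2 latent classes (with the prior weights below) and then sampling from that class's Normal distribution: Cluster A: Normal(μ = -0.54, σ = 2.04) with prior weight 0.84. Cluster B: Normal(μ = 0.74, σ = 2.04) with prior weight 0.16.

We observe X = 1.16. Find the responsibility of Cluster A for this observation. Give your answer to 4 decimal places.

0.7912

Apply Bayes' rule: the posterior for each component is proportional to its prior times its likelihood at x.
Component likelihoods at x = 1.16:
  p_A = 0.138192
  p_B = 0.191459
Multiply by the mixture weights:
  w_A·p_A = 0.84 × 0.138192 = 0.116081
  w_B·p_B = 0.16 × 0.191459 = 0.0306334
Normaliser: 0.116081 + 0.0306334 = 0.146715
P(Cluster A | the observation) = 0.116081 / 0.146715 ≈ 0.7912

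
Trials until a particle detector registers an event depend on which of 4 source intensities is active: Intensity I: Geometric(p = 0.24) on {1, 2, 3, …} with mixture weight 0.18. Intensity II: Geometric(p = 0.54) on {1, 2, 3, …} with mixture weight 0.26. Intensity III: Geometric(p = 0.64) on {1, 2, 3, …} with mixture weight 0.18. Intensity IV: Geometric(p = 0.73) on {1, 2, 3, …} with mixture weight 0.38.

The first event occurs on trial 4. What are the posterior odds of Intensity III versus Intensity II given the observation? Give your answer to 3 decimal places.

0.393

Since P(k|x) ∝ π_k f_k(x), the posterior odds are π_i f_i(x) / (π_j f_j(x)).
Component likelihoods at x = 4:
  L_I = 0.24·(1−0.24)^3 = 0.24·0.438976 = 0.105354
  L_II = 0.54·(1−0.54)^3 = 0.54·0.097336 = 0.0525614
  L_III = 0.64·(1−0.64)^3 = 0.64·0.046656 = 0.0298598
  L_IV = 0.73·(1−0.73)^3 = 0.73·0.019683 = 0.0143686
Odds = (0.18/0.26) × (0.0298598/0.0525614) = 0.692308 × 0.568094 ≈ 0.393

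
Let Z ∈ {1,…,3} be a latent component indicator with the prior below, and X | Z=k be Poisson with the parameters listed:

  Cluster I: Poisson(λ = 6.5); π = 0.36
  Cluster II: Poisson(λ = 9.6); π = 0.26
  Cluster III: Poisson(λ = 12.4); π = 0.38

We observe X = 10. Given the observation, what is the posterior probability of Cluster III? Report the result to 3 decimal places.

Posterior ∝ prior × likelihood, so P(k | x) ∝ π_k f_k(x); normalise over all components.
Component likelihoods at x = 10:
  f_I = 0.0557772
  f_II = 0.124086
  f_III = 0.0975444
Unnormalised posteriors:
  π_I·f_I = 0.36 × 0.0557772 = 0.0200798
  π_II·f_II = 0.26 × 0.124086 = 0.0322623
  π_III·f_III = 0.38 × 0.0975444 = 0.0370669
Normaliser: 0.0200798 + 0.0322623 + 0.0370669 = 0.089409
Responsibility of Cluster III: 0.0370669 / 0.089409 ≈ 0.415

0.415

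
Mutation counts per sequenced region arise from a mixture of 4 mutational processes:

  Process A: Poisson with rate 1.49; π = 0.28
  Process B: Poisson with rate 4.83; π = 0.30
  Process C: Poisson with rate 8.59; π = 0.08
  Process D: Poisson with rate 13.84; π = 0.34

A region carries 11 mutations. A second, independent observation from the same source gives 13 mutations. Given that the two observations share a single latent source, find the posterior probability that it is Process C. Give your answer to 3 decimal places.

0.084

Apply Bayes' rule: the posterior for each component is proportional to its prior times its likelihood at x.
Since both observations come from the same component, the likelihood for component k is f_k(x₁)·f_k(x₂).
  L_A = [e^(−1.49)·1.49^11/11! = 4.53727e-07] × [6.45717e-09] = 2.92979e-15
  L_B = [e^(−4.83)·4.83^11/11! = 0.0066776] × [0.000998596] = 6.66823e-06
  L_C = [e^(−8.59)·8.59^11/11! = 0.0875345] × [0.0414039] = 0.00362427
  L_D = [e^(−13.84)·13.84^11/11! = 0.087238] × [0.107116] = 0.00934456
Multiply by the mixture weights:
  π_A·L_A = 0.28 × 2.92979e-15 = 8.20342e-16
  π_B·L_B = 0.30 × 6.66823e-06 = 2.00047e-06
  π_C·L_C = 0.08 × 0.00362427 = 0.000289942
  π_D·L_D = 0.34 × 0.00934456 = 0.00317715
Evidence: 8.20342e-16 + 2.00047e-06 + 0.000289942 + 0.00317715 = 0.00346909
So the posterior for Process C is 0.000289942 / 0.00346909 ≈ 0.084.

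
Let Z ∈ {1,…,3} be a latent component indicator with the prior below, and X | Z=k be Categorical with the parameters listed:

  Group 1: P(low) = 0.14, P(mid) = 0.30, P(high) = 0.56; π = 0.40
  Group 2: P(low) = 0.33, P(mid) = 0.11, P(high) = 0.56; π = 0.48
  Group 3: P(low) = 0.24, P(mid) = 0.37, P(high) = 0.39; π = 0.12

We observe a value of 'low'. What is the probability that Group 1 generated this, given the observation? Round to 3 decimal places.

0.230

The responsibility of component k is π_k f_k(x) divided by Σ_j π_j f_j(x).
Categorical probabilities:
  p_1 = P(low | comp) = 0.14
  p_2 = P(low | comp) = 0.33
  p_3 = P(low | comp) = 0.24
Unnormalised posteriors:
  π_1·p_1 = 0.40 × 0.14 = 0.056
  π_2·p_2 = 0.48 × 0.33 = 0.1584
  π_3·p_3 = 0.12 × 0.24 = 0.0288
Evidence: 0.056 + 0.1584 + 0.0288 = 0.2432
Responsibility of Group 1: 0.056 / 0.2432 ≈ 0.230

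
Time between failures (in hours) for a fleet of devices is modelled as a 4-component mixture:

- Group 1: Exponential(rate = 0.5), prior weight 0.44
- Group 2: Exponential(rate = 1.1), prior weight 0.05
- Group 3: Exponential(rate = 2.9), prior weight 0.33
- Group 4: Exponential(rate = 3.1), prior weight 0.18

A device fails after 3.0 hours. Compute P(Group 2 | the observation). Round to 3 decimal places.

0.040

The responsibility of component k is P(Z=k) f_k(x) divided by Σ_j P(Z=j) f_j(x).
Exponential densities:
  p_1 = 0.5·e^(−0.5·3.0) = 0.5·e^(−1.5000) = 0.111565
  p_2 = 1.1·e^(−1.1·3.0) = 1.1·e^(−3.3000) = 0.0405715
  p_3 = 2.9·e^(−2.9·3.0) = 2.9·e^(−8.7000) = 0.000483099
  p_4 = 3.1·e^(−3.1·3.0) = 3.1·e^(−9.3000) = 0.000283415
Multiply by the mixture weights:
  P(Z=1)·p_1 = 0.44 × 0.111565 = 0.0490886
  P(Z=2)·p_2 = 0.05 × 0.0405715 = 0.00202857
  P(Z=3)·p_3 = 0.33 × 0.000483099 = 0.000159423
  P(Z=4)·p_4 = 0.18 × 0.000283415 = 5.10147e-05
Denominator: 0.0490886 + 0.00202857 + 0.000159423 + 5.10147e-05 = 0.0513276
P(Group 2 | data) = 0.00202857 / 0.0513276 ≈ 0.040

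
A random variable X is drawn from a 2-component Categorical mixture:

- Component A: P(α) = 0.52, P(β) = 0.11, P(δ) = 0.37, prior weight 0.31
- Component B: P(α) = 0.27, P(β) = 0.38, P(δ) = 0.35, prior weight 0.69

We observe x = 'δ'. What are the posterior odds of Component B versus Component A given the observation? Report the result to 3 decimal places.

The posterior odds equal the prior odds times the likelihood ratio: (w_i/w_j)·(f_i(x)/f_j(x)).
Categorical probabilities:
  L_A = P(δ | comp) = 0.37
  L_B = P(δ | comp) = 0.35
Posterior odds = (w_B·L_B) / (w_A·L_A) = (0.69·0.35) / (0.31·0.37) = 0.2415 / 0.1147 ≈ 2.105

2.105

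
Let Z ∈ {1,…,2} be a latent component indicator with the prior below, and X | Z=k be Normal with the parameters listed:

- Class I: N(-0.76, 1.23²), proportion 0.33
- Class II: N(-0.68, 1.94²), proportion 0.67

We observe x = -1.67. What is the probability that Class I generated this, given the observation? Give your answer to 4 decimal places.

The responsibility of component k is w_k f_k(x) divided by Σ_j w_j f_j(x).
Component likelihoods at x = -1.67:
  f_I = 0.246688
  f_II = 0.180534
Unnormalised posteriors:
  w_I·f_I = 0.33 × 0.246688 = 0.0814069
  w_II·f_II = 0.67 × 0.180534 = 0.120958
Evidence: 0.0814069 + 0.120958 = 0.202365
P(Class I | -1.67) = 0.0814069 / 0.202365 ≈ 0.4023

0.4023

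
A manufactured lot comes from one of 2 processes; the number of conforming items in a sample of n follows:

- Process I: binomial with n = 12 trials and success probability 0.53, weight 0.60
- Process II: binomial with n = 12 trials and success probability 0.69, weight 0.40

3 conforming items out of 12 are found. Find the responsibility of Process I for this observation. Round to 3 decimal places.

P(component k | x) = π_k·f_k(x) / marginal(x), where marginal(x) = Σ_j π_j·f_j(x).
Component likelihoods at x = 3 conforming items out of 12:
  f_I = 0.0366548
  f_II = 0.00191084
Unnormalised posteriors:
  π_I·f_I = 0.60 × 0.0366548 = 0.0219929
  π_II·f_II = 0.40 × 0.00191084 = 0.000764338
Evidence: 0.0219929 + 0.000764338 = 0.0227572
Responsibility of Process I: 0.0219929 / 0.0227572 ≈ 0.966

0.966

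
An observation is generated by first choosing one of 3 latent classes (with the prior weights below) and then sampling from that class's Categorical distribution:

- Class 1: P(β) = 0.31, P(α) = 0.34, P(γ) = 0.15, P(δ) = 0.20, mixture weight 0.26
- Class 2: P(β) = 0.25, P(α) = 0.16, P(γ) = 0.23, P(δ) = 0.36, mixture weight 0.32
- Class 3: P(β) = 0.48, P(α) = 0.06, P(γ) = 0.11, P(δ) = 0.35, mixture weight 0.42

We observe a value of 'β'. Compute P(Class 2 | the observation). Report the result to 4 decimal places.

By Bayes' theorem, P(k | x) = π_k f_k(x) / Σ_j π_j f_j(x).
Evaluate each component's likelihood at the observed value:
  f_1 = P(β | comp) = 0.31
  f_2 = P(β | comp) = 0.25
  f_3 = P(β | comp) = 0.48
Unnormalised posteriors:
  π_1·f_1 = 0.26 × 0.31 = 0.0806
  π_2·f_2 = 0.32 × 0.25 = 0.08
  π_3·f_3 = 0.42 × 0.48 = 0.2016
Sum: 0.0806 + 0.08 + 0.2016 = 0.3622
P(Class 2 | data) ≈ 0.2209

0.2209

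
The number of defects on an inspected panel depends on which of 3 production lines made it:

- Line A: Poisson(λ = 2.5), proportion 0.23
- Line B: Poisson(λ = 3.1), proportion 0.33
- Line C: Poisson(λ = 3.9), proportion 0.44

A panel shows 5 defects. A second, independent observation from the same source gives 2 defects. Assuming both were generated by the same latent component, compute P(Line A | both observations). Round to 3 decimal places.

0.180

Apply Bayes' rule: the posterior for each component is proportional to its prior times its likelihood at x.
Since both observations come from the same component, the likelihood for component k is f_k(x₁)·f_k(x₂).
  L_A = [0.0668009] × [0.256516] = 0.0171355
  L_B = [0.107477] × [0.216461] = 0.0232646
  L_C = [0.152193] × [0.15394] = 0.0234285
Prior × likelihood for each component:
  P(Z=A)·L_A = 0.23 × 0.0171355 = 0.00394116
  P(Z=B)·L_B = 0.33 × 0.0232646 = 0.0076773
  P(Z=C)·L_C = 0.44 × 0.0234285 = 0.0103085
Evidence: 0.00394116 + 0.0076773 + 0.0103085 = 0.021927
So the posterior for Line A is 0.00394116 / 0.021927 ≈ 0.180.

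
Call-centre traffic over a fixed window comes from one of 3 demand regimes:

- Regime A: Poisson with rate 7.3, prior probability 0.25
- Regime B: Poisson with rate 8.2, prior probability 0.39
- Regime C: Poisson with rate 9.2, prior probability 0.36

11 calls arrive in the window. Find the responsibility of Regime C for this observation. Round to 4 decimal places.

0.4556

P(component k | x) = π_k·f_k(x) / marginal(x), where marginal(x) = Σ_j π_j·f_j(x).
Component likelihoods at x = 11 calls:
  L_A = e^(−7.3)·7.3^11/11! = 0.0530941
  L_B = e^(−8.2)·8.2^11/11! = 0.07755
  L_C = e^(−9.2)·9.2^11/11! = 0.101158
Multiply by the mixture weights:
  π_A·L_A = 0.25 × 0.0530941 = 0.0132735
  π_B·L_B = 0.39 × 0.07755 = 0.0302445
  π_C·L_C = 0.36 × 0.101158 = 0.036417
Marginal: 0.0132735 + 0.0302445 + 0.036417 = 0.079935
P(Regime C | x) = 0.036417 / 0.079935 ≈ 0.4556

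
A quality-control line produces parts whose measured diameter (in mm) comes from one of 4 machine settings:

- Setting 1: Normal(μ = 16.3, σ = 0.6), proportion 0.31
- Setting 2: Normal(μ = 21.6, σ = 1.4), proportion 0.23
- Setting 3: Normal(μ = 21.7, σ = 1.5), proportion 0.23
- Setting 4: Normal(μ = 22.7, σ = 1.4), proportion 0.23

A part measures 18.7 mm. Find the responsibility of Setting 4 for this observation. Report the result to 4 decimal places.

0.0646

Apply Bayes' rule: the posterior for each component is proportional to its prior times its likelihood at x.
Evaluate each component's likelihood at the observed value:
  L_1 = (1/(0.6·√(2π)))·exp(−(18.7−16.3)²/(2·0.6²)) = 0.664904·exp(-8.00000) = 0.00022305
  L_2 = (1/(1.4·√(2π)))·exp(−(18.7−21.6)²/(2·1.4²)) = 0.284959·exp(-2.14541) = 0.033346
  L_3 = (1/(1.5·√(2π)))·exp(−(18.7−21.7)²/(2·1.5²)) = 0.265962·exp(-2.00000) = 0.035994
  L_4 = (1/(1.4·√(2π)))·exp(−(18.7−22.7)²/(2·1.4²)) = 0.284959·exp(-4.08163) = 0.00481007
Prior × likelihood for each component:
  w_1·L_1 = 0.31 × 0.00022305 = 6.91456e-05
  w_2·L_2 = 0.23 × 0.033346 = 0.00766957
  w_3·L_3 = 0.23 × 0.035994 = 0.00827861
  w_4·L_4 = 0.23 × 0.00481007 = 0.00110632
Normaliser: 6.91456e-05 + 0.00766957 + 0.00827861 + 0.00110632 = 0.0171236
So the posterior for Setting 4 is 0.00110632 / 0.0171236 ≈ 0.0646.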